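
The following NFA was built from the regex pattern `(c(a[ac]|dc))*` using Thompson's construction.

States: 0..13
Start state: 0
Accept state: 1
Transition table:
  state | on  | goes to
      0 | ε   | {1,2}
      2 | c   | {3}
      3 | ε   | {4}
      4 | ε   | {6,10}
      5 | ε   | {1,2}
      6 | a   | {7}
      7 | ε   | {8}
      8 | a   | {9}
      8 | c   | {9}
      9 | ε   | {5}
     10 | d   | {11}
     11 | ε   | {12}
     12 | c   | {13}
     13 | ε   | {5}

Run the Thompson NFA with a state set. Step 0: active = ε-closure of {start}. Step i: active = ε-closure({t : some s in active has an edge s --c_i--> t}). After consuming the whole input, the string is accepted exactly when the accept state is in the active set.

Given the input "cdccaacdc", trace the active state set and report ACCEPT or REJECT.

Answer: ACCEPT

Trace:
S₀ = ε-closure({0}) = {0,1,2}
'c' @ 1: {3,4,6,10}
'd' @ 2: {11,12}
'c' @ 3: {1,2,5,13}  (accept∈set)
'c' @ 4: {3,4,6,10}
'a' @ 5: {7,8}
'a' @ 6: {1,2,5,9}  (accept∈set)
'c' @ 7: {3,4,6,10}
'd' @ 8: {11,12}
'c' @ 9: {1,2,5,13}  (accept∈set)
end set {1,2,5,13} — state 1 in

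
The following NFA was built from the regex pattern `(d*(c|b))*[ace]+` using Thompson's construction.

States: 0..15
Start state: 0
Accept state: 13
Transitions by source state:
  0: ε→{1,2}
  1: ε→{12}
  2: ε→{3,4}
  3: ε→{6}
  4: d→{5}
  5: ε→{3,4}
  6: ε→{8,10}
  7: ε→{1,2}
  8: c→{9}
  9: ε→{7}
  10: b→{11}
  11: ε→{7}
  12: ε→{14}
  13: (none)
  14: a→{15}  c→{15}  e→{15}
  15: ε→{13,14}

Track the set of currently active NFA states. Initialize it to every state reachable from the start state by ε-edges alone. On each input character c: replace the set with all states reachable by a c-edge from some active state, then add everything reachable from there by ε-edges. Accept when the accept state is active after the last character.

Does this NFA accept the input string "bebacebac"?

start: ε-closure({0}) = {0,1,2,3,4,6,8,10,12,14}
'b' @ 1: {1,2,3,4,6,7,8,10,11,12,14}
'e' @ 2: {13,14,15}  (accept∈set)
'b' @ 3: {}  — no active states
rest 'acebac' ignored (set empty)
final: {}; accept 13 not in set

Answer: REJECT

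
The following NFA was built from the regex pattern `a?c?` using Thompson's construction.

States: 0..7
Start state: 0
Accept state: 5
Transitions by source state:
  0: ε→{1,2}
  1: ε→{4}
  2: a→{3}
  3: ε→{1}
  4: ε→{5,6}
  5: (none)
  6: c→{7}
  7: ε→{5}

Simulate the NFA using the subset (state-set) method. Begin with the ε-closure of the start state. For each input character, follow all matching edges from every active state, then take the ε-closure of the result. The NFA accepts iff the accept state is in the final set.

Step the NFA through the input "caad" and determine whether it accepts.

Answer: REJECT

Trace:
initial (ε-close {0}): {0,1,2,4,5,6}
'c' @ 1: {5,7}  [accepting]
'a' @ 2: {}  — no active states
rest 'ad' ignored (set empty)
final: {}; accept 5 not in set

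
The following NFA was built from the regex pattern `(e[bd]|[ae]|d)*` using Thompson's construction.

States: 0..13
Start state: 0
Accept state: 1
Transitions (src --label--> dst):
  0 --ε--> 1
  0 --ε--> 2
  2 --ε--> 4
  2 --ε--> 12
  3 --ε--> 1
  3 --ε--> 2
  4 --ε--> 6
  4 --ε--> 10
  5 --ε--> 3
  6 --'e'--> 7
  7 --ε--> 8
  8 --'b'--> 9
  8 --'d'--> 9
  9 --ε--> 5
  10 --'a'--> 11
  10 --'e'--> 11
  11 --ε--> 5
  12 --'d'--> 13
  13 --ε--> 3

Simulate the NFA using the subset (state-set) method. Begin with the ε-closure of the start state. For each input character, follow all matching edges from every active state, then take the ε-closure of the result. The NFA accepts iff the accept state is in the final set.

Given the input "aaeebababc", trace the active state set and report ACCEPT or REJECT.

start: ε-closure({0}) = {0,1,2,4,6,10,12}
'a' @ 1: {1,2,3,4,5,6,10,11,12}  [accepting]
'a' @ 2: {1,2,3,4,5,6,10,11,12}  [accepting]
'e' @ 3: {1,2,3,4,5,6,7,8,10,11,12}  [accepting]
'e' @ 4: {1,2,3,4,5,6,7,8,10,11,12}  [accepting]
'b' @ 5: {1,2,3,4,5,6,9,10,12}  [accepting]
'a' @ 6: {1,2,3,4,5,6,10,11,12}  [accepting]
'b' @ 7: {}  — no active states
rest 'abc' ignored (set empty)
end set {} — state 1 not in

Answer: REJECT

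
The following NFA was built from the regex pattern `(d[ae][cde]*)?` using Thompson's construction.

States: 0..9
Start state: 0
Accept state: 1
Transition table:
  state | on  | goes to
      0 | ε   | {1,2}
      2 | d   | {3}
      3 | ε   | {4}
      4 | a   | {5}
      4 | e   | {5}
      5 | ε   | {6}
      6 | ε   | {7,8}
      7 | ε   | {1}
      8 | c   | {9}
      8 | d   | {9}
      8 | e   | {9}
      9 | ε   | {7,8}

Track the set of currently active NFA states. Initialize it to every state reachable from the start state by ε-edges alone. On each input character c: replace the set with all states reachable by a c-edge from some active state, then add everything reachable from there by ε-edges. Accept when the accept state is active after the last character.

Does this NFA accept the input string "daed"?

initial (ε-close {0}): {0,1,2}
'd' @ 1: {3,4}
'a' @ 2: {1,5,6,7,8}  ✓accept
'e' @ 3: {1,7,8,9}  ✓accept
'd' @ 4: {1,7,8,9}  ✓accept
end set {1,7,8,9} — state 1 in

Answer: ACCEPT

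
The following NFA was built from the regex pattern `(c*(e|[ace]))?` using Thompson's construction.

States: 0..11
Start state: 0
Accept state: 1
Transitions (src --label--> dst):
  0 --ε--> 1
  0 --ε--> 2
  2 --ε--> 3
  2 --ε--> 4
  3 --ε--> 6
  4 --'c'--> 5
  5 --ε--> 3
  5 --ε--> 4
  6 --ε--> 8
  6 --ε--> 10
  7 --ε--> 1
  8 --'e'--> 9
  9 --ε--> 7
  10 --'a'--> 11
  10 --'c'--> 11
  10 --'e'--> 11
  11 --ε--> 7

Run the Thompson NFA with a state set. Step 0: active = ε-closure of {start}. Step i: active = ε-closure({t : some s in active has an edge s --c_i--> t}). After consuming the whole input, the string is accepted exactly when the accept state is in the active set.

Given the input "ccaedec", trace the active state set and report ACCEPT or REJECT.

S₀ = ε-closure({0}) = {0,1,2,3,4,6,8,10}
'c' @ 1: {1,3,4,5,6,7,8,10,11}  ✓accept
'c' @ 2: {1,3,4,5,6,7,8,10,11}  ✓accept
'a' @ 3: {1,7,11}  ✓accept
'e' @ 4: {}  — state set empty
rest 'dec' ignored (set empty)
after full input: {}  (accept=1 not in)

Answer: REJECT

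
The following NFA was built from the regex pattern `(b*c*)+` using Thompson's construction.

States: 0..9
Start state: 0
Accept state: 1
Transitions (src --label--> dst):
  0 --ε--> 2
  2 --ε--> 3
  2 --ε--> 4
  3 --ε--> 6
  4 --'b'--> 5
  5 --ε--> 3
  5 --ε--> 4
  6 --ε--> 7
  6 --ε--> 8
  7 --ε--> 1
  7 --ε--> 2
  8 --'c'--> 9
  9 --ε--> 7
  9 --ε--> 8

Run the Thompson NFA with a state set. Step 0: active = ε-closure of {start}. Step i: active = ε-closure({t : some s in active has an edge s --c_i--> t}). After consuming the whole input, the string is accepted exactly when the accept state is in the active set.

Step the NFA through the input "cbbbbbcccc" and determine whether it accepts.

Answer: ACCEPT

Trace:
initial (ε-close {0}): {0,1,2,3,4,6,7,8}
'c' @ 1: {1,2,3,4,6,7,8,9}  ✓accept
'b' @ 2: {1,2,3,4,5,6,7,8}  ✓accept
'b' @ 3: {1,2,3,4,5,6,7,8}  ✓accept
'b' @ 4: {1,2,3,4,5,6,7,8}  ✓accept
'b' @ 5: {1,2,3,4,5,6,7,8}  ✓accept
'b' @ 6: {1,2,3,4,5,6,7,8}  ✓accept
'c' @ 7: {1,2,3,4,6,7,8,9}  ✓accept
'c' @ 8: {1,2,3,4,6,7,8,9}  ✓accept
'c' @ 9: {1,2,3,4,6,7,8,9}  ✓accept
'c' @ 10: {1,2,3,4,6,7,8,9}  ✓accept
final: {1,2,3,4,6,7,8,9}; accept 1 in set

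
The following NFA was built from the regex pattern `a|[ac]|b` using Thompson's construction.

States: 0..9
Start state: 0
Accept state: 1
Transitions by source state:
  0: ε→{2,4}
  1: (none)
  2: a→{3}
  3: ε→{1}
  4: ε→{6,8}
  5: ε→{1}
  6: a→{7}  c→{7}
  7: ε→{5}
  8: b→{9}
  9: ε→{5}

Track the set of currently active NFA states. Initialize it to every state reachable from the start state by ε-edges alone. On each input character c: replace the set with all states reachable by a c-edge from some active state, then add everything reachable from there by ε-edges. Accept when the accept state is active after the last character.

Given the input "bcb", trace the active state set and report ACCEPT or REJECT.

Answer: REJECT

Steps:
initial (ε-close {0}): {0,2,4,6,8}
'b' @ 1: {1,5,9}  [accepting]
'c' @ 2: {}  — state set empty
rest 'b' ignored (set empty)
after full input: {}  (accept=1 not in)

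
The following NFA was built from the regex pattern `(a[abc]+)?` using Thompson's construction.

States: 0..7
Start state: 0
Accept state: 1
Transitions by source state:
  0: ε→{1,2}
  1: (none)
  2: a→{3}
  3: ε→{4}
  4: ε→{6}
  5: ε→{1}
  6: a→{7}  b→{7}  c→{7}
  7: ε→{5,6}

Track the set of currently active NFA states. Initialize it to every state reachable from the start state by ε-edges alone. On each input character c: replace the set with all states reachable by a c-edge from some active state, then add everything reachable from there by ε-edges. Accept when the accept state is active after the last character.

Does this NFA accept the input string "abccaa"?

initial (ε-close {0}): {0,1,2}
'a' @ 1: {3,4,6}
'b' @ 2: {1,5,6,7}  (accept∈set)
'c' @ 3: {1,5,6,7}  (accept∈set)
'c' @ 4: {1,5,6,7}  (accept∈set)
'a' @ 5: {1,5,6,7}  (accept∈set)
'a' @ 6: {1,5,6,7}  (accept∈set)
final: {1,5,6,7}; accept 1 in set

Answer: ACCEPT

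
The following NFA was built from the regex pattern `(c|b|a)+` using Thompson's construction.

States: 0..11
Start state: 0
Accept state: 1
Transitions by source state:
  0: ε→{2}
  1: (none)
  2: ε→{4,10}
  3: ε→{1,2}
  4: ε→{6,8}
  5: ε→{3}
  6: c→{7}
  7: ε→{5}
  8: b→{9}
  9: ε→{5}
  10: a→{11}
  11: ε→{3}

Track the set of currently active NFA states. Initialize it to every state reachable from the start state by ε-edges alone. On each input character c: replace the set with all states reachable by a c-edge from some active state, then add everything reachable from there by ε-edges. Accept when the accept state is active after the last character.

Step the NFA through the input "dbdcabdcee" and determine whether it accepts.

Answer: REJECT

Trace:
initial (ε-close {0}): {0,2,4,6,8,10}
'd' @ 1: {}  — dead — no transitions
rest 'bdcabdcee' ignored (set empty)
final: {}; accept 1 not in set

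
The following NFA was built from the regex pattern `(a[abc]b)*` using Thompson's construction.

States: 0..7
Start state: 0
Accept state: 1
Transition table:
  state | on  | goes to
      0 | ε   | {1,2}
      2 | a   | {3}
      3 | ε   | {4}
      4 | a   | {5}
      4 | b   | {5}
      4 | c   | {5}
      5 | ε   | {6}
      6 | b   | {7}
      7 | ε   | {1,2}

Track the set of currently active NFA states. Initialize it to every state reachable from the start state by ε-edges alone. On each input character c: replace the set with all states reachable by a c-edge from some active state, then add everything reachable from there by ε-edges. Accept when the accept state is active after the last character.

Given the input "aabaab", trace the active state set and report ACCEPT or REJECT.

S₀ = ε-closure({0}) = {0,1,2}
'a' @ 1: {3,4}
'a' @ 2: {5,6}
'b' @ 3: {1,2,7}  [accepting]
'a' @ 4: {3,4}
'a' @ 5: {5,6}
'b' @ 6: {1,2,7}  [accepting]
end set {1,2,7} — state 1 in

Answer: ACCEPT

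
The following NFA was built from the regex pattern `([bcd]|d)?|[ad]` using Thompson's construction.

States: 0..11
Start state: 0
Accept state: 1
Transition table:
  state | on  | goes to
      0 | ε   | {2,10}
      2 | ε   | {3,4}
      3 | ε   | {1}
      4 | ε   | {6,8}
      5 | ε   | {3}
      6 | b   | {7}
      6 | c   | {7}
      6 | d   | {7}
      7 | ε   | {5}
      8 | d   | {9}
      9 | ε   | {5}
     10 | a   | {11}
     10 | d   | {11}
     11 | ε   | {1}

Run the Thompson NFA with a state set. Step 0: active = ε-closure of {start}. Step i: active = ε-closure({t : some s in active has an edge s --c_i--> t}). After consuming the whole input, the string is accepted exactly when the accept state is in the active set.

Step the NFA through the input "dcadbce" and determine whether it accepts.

S₀ = ε-closure({0}) = {0,1,2,3,4,6,8,10}
'd' @ 1: {1,3,5,7,9,11}  ✓accept
'c' @ 2: {}  — no active states
rest 'adbce' ignored (set empty)
after full input: {}  (accept=1 not in)

Answer: REJECT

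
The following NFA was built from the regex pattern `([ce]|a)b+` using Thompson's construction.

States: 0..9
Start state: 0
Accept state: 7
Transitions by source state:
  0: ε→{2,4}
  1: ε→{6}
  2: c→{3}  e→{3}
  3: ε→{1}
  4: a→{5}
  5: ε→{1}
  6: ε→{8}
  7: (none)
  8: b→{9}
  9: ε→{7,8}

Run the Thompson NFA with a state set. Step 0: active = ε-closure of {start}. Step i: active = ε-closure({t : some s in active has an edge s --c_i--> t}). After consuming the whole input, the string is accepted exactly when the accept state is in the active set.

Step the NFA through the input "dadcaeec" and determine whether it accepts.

start: ε-closure({0}) = {0,2,4}
'd' @ 1: {}  — dead — no transitions
rest 'adcaeec' ignored (set empty)
after full input: {}  (accept=7 not in)

Answer: REJECT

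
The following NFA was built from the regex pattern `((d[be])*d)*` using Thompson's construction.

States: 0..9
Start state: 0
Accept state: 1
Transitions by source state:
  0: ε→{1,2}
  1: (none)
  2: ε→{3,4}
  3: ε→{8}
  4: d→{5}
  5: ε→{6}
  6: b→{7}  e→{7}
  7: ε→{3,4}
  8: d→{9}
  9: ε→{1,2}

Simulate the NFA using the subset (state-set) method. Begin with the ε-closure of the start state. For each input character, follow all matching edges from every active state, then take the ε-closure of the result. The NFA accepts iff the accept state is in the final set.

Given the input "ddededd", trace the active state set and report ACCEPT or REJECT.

Answer: ACCEPT

Steps:
start: ε-closure({0}) = {0,1,2,3,4,8}
'd' @ 1: {1,2,3,4,5,6,8,9}  ✓accept
'd' @ 2: {1,2,3,4,5,6,8,9}  ✓accept
'e' @ 3: {3,4,7,8}
'd' @ 4: {1,2,3,4,5,6,8,9}  ✓accept
'e' @ 5: {3,4,7,8}
'd' @ 6: {1,2,3,4,5,6,8,9}  ✓accept
'd' @ 7: {1,2,3,4,5,6,8,9}  ✓accept
after full input: {1,2,3,4,5,6,8,9}  (accept=1 in)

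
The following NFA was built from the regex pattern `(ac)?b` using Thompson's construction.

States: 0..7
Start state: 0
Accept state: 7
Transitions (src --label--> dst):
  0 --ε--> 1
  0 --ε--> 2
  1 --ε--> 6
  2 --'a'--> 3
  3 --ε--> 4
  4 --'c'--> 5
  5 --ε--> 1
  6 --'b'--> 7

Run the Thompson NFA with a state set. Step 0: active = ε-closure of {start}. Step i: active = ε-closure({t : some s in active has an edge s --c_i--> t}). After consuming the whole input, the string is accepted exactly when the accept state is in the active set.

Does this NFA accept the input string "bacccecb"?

Answer: REJECT

Derivation:
S₀ = ε-closure({0}) = {0,1,2,6}
'b' @ 1: {7}  (accept∈set)
'a' @ 2: {}  — state set empty
rest 'cccecb' ignored (set empty)
final: {}; accept 7 not in set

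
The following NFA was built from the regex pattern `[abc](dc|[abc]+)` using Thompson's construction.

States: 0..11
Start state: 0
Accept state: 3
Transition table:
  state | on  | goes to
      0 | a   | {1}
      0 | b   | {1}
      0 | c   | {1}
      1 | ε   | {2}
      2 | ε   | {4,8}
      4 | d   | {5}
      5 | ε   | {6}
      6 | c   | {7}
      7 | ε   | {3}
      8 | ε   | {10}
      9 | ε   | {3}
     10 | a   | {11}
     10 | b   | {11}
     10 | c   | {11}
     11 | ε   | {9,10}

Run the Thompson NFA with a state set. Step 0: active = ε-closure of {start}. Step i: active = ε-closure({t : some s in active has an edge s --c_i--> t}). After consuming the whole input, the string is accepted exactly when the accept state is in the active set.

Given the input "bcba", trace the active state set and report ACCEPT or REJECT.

Answer: ACCEPT

Steps:
start: ε-closure({0}) = {0}
'b' @ 1: {1,2,4,8,10}
'c' @ 2: {3,9,10,11}  ✓accept
'b' @ 3: {3,9,10,11}  ✓accept
'a' @ 4: {3,9,10,11}  ✓accept
final: {3,9,10,11}; accept 3 in set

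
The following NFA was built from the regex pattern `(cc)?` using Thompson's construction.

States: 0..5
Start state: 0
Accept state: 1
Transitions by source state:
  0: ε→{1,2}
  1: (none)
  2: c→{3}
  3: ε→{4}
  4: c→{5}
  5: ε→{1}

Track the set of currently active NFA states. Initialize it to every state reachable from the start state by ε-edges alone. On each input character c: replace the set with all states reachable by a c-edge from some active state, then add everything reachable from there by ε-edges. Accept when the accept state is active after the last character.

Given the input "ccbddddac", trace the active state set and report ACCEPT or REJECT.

S₀ = ε-closure({0}) = {0,1,2}
'c' @ 1: {3,4}
'c' @ 2: {1,5}  (accept∈set)
'b' @ 3: {}  — dead — no transitions
rest 'ddddac' ignored (set empty)
final: {}; accept 1 not in set

Answer: REJECT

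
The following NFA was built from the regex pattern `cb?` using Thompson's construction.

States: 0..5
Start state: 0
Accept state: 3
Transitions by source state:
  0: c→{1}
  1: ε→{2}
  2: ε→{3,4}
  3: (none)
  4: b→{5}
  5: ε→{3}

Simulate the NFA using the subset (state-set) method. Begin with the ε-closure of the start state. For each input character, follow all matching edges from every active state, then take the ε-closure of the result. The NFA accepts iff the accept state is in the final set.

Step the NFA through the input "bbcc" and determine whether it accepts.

S₀ = ε-closure({0}) = {0}
'b' @ 1: {}  — dead — no transitions
rest 'bcc' ignored (set empty)
end set {} — state 3 not in

Answer: REJECT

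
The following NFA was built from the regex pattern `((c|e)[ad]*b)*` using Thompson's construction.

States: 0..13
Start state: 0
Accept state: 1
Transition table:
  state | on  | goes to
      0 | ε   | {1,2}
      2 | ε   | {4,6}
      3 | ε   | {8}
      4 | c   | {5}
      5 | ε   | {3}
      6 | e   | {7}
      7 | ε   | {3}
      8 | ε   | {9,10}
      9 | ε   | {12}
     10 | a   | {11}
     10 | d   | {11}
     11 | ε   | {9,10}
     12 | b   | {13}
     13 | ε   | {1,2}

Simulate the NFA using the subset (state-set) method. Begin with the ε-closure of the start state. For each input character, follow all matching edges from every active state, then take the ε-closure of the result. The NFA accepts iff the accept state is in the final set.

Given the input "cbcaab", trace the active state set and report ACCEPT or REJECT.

Answer: ACCEPT

Trace:
start: ε-closure({0}) = {0,1,2,4,6}
'c' @ 1: {3,5,8,9,10,12}
'b' @ 2: {1,2,4,6,13}  [accepting]
'c' @ 3: {3,5,8,9,10,12}
'a' @ 4: {9,10,11,12}
'a' @ 5: {9,10,11,12}
'b' @ 6: {1,2,4,6,13}  [accepting]
final: {1,2,4,6,13}; accept 1 in set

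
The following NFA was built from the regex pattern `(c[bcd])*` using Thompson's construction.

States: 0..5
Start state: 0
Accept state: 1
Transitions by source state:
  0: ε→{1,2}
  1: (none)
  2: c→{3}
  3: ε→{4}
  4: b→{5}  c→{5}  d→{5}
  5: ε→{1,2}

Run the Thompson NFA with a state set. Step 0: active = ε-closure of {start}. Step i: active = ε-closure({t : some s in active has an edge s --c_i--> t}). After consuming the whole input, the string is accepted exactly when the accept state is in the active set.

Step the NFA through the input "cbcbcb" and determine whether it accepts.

initial (ε-close {0}): {0,1,2}
'c' @ 1: {3,4}
'b' @ 2: {1,2,5}  ✓accept
'c' @ 3: {3,4}
'b' @ 4: {1,2,5}  ✓accept
'c' @ 5: {3,4}
'b' @ 6: {1,2,5}  ✓accept
final: {1,2,5}; accept 1 in set

Answer: ACCEPT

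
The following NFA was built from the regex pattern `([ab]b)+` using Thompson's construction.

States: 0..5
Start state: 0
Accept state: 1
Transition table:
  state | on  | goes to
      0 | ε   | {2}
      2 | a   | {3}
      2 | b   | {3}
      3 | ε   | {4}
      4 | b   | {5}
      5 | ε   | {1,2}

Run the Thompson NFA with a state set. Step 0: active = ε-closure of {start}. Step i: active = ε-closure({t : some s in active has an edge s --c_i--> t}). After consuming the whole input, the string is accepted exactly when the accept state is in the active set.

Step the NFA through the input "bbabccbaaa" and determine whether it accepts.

start: ε-closure({0}) = {0,2}
'b' @ 1: {3,4}
'b' @ 2: {1,2,5}  (accept∈set)
'a' @ 3: {3,4}
'b' @ 4: {1,2,5}  (accept∈set)
'c' @ 5: {}  — state set empty
rest 'cbaaa' ignored (set empty)
after full input: {}  (accept=1 not in)

Answer: REJECT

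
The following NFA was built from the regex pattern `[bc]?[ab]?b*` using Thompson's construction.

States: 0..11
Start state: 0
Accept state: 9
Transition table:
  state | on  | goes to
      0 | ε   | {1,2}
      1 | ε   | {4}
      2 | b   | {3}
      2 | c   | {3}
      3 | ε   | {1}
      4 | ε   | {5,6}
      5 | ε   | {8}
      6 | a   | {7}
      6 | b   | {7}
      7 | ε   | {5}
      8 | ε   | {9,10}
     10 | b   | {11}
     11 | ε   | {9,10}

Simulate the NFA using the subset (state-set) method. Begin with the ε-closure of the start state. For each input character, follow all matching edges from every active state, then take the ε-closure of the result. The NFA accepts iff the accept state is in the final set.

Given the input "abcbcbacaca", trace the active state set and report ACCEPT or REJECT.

Answer: REJECT

Steps:
start: ε-closure({0}) = {0,1,2,4,5,6,8,9,10}
'a' @ 1: {5,7,8,9,10}  [accepting]
'b' @ 2: {9,10,11}  [accepting]
'c' @ 3: {}  — dead — no transitions
rest 'bcbacaca' ignored (set empty)
final: {}; accept 9 not in set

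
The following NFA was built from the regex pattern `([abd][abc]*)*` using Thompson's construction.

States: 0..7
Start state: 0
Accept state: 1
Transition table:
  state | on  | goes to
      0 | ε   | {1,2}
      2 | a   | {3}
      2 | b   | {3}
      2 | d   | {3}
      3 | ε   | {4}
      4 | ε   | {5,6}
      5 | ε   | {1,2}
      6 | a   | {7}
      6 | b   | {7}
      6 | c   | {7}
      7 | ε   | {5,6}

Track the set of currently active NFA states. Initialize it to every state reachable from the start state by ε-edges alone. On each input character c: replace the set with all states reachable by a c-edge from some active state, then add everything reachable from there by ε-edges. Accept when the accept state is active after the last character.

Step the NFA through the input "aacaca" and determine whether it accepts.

start: ε-closure({0}) = {0,1,2}
'a' @ 1: {1,2,3,4,5,6}  (accept∈set)
'a' @ 2: {1,2,3,4,5,6,7}  (accept∈set)
'c' @ 3: {1,2,5,6,7}  (accept∈set)
'a' @ 4: {1,2,3,4,5,6,7}  (accept∈set)
'c' @ 5: {1,2,5,6,7}  (accept∈set)
'a' @ 6: {1,2,3,4,5,6,7}  (accept∈set)
final: {1,2,3,4,5,6,7}; accept 1 in set

Answer: ACCEPT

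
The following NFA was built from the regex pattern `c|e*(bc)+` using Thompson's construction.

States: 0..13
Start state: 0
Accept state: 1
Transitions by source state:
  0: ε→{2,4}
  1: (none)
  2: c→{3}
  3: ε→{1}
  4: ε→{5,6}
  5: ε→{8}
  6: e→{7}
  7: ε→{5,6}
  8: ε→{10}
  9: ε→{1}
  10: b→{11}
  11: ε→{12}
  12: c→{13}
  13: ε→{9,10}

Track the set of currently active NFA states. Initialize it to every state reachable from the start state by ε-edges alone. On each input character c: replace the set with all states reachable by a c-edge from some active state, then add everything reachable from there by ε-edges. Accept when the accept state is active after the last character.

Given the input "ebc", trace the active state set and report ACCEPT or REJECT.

S₀ = ε-closure({0}) = {0,2,4,5,6,8,10}
'e' @ 1: {5,6,7,8,10}
'b' @ 2: {11,12}
'c' @ 3: {1,9,10,13}  [accepting]
end set {1,9,10,13} — state 1 in

Answer: ACCEPT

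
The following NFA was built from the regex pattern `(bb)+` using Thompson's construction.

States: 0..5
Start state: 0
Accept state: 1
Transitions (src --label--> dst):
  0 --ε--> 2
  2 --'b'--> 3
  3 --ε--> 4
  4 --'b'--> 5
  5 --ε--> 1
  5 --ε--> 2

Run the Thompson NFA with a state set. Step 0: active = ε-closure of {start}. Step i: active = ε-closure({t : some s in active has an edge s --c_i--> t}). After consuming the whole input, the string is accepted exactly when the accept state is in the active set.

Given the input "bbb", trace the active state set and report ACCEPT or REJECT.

Answer: REJECT

Trace:
start: ε-closure({0}) = {0,2}
'b' @ 1: {3,4}
'b' @ 2: {1,2,5}  [accepting]
'b' @ 3: {3,4}
end set {3,4} — state 1 not in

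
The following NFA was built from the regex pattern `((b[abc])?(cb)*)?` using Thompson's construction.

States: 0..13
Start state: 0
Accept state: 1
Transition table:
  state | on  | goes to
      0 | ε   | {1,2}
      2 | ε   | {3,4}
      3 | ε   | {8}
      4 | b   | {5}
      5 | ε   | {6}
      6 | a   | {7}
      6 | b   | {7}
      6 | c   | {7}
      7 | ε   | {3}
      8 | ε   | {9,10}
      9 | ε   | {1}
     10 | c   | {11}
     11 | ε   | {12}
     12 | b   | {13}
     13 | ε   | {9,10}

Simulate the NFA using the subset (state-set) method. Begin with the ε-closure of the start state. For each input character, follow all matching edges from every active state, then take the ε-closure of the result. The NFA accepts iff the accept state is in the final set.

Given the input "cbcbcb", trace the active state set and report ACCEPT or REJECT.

S₀ = ε-closure({0}) = {0,1,2,3,4,8,9,10}
'c' @ 1: {11,12}
'b' @ 2: {1,9,10,13}  ✓accept
'c' @ 3: {11,12}
'b' @ 4: {1,9,10,13}  ✓accept
'c' @ 5: {11,12}
'b' @ 6: {1,9,10,13}  ✓accept
after full input: {1,9,10,13}  (accept=1 in)

Answer: ACCEPT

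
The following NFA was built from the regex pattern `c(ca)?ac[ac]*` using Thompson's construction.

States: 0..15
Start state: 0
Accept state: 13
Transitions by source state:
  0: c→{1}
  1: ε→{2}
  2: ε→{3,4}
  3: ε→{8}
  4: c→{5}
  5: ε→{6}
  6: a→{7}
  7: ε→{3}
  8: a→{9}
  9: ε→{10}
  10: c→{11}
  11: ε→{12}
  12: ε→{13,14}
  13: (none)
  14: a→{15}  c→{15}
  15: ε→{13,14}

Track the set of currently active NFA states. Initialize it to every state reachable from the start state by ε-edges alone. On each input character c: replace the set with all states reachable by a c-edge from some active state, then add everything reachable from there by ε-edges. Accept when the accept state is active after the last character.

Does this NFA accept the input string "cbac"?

start: ε-closure({0}) = {0}
'c' @ 1: {1,2,3,4,8}
'b' @ 2: {}  — state set empty
rest 'ac' ignored (set empty)
after full input: {}  (accept=13 not in)

Answer: REJECT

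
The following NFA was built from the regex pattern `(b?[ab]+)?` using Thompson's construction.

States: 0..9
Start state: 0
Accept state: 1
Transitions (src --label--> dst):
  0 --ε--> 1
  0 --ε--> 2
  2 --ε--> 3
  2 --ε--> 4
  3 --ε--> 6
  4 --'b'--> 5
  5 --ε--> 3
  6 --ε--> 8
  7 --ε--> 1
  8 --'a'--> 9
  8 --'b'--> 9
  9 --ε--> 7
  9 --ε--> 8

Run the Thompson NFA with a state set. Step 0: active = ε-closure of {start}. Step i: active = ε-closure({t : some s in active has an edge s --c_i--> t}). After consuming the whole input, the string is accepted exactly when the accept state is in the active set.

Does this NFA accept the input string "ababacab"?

Answer: REJECT

Trace:
S₀ = ε-closure({0}) = {0,1,2,3,4,6,8}
'a' @ 1: {1,7,8,9}  ✓accept
'b' @ 2: {1,7,8,9}  ✓accept
'a' @ 3: {1,7,8,9}  ✓accept
'b' @ 4: {1,7,8,9}  ✓accept
'a' @ 5: {1,7,8,9}  ✓accept
'c' @ 6: {}  — state set empty
rest 'ab' ignored (set empty)
after full input: {}  (accept=1 not in)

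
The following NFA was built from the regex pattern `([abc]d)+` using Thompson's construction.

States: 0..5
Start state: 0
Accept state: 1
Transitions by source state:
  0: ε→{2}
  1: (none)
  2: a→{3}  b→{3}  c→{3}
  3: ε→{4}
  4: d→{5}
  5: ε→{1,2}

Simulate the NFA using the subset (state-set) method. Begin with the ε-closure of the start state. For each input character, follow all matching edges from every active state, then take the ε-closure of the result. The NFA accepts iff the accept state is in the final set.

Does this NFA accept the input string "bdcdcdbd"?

start: ε-closure({0}) = {0,2}
'b' @ 1: {3,4}
'd' @ 2: {1,2,5}  (accept∈set)
'c' @ 3: {3,4}
'd' @ 4: {1,2,5}  (accept∈set)
'c' @ 5: {3,4}
'd' @ 6: {1,2,5}  (accept∈set)
'b' @ 7: {3,4}
'd' @ 8: {1,2,5}  (accept∈set)
after full input: {1,2,5}  (accept=1 in)

Answer: ACCEPT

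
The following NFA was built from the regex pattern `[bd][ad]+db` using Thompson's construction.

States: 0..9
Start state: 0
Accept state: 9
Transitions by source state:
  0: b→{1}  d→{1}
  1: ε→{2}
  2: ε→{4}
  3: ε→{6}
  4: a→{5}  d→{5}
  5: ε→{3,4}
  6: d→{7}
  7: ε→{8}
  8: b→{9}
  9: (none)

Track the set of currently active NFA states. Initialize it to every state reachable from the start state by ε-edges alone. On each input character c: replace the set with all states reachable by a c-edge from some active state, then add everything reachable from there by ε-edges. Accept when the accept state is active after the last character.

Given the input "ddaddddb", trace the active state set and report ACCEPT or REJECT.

Answer: ACCEPT

Steps:
initial (ε-close {0}): {0}
'd' @ 1: {1,2,4}
'd' @ 2: {3,4,5,6}
'a' @ 3: {3,4,5,6}
'd' @ 4: {3,4,5,6,7,8}
'd' @ 5: {3,4,5,6,7,8}
'd' @ 6: {3,4,5,6,7,8}
'd' @ 7: {3,4,5,6,7,8}
'b' @ 8: {9}  [accepting]
end set {9} — state 9 in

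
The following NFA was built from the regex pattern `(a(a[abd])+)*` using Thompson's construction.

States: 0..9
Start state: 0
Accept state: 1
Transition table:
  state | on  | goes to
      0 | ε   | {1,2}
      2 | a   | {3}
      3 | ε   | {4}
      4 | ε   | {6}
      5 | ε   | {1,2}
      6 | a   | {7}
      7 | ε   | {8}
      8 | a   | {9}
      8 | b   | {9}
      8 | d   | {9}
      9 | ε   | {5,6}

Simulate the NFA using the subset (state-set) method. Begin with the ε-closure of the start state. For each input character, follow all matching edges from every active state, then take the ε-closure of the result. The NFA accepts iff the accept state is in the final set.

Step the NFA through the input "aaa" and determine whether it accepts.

S₀ = ε-closure({0}) = {0,1,2}
'a' @ 1: {3,4,6}
'a' @ 2: {7,8}
'a' @ 3: {1,2,5,6,9}  ✓accept
after full input: {1,2,5,6,9}  (accept=1 in)

Answer: ACCEPT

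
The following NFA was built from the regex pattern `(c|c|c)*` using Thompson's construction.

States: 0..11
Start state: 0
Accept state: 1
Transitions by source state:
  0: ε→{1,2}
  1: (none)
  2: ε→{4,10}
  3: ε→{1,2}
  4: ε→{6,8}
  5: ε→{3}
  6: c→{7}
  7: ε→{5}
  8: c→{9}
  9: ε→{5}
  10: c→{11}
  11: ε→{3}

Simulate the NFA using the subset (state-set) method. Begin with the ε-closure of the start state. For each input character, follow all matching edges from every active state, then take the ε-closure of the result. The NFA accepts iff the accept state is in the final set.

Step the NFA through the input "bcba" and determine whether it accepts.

S₀ = ε-closure({0}) = {0,1,2,4,6,8,10}
'b' @ 1: {}  — state set empty
rest 'cba' ignored (set empty)
final: {}; accept 1 not in set

Answer: REJECT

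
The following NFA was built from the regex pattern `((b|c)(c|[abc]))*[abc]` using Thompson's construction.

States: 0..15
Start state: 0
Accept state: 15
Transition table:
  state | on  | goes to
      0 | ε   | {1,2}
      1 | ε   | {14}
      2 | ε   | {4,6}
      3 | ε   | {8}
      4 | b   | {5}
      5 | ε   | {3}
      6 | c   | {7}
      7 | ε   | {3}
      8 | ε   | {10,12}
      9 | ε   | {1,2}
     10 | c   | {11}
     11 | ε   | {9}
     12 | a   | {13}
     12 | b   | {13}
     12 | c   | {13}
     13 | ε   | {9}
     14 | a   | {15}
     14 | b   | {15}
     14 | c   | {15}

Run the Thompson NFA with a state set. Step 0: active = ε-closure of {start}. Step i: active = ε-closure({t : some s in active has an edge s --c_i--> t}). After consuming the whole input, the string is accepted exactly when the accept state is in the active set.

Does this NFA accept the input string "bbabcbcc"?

S₀ = ε-closure({0}) = {0,1,2,4,6,14}
'b' @ 1: {3,5,8,10,12,15}  (accept∈set)
'b' @ 2: {1,2,4,6,9,13,14}
'a' @ 3: {15}  (accept∈set)
'b' @ 4: {}  — state set empty
rest 'cbcc' ignored (set empty)
end set {} — state 15 not in

Answer: REJECT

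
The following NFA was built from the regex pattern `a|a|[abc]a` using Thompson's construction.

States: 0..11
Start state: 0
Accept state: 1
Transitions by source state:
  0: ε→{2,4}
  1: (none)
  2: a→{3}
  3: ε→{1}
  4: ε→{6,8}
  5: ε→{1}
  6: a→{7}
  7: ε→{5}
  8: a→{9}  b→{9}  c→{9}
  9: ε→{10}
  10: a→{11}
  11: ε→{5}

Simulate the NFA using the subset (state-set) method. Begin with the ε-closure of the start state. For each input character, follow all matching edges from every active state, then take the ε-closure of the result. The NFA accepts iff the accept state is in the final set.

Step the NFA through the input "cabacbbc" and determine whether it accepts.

Answer: REJECT

Steps:
S₀ = ε-closure({0}) = {0,2,4,6,8}
'c' @ 1: {9,10}
'a' @ 2: {1,5,11}  (accept∈set)
'b' @ 3: {}  — state set empty
rest 'acbbc' ignored (set empty)
final: {}; accept 1 not in set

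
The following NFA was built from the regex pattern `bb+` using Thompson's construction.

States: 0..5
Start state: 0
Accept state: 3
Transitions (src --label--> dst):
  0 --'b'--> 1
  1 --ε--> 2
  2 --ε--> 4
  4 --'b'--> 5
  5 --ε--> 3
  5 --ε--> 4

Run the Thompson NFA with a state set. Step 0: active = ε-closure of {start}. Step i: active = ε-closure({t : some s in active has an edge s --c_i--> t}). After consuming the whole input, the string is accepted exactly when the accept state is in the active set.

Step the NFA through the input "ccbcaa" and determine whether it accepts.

Answer: REJECT

Derivation:
start: ε-closure({0}) = {0}
'c' @ 1: {}  — state set empty
rest 'cbcaa' ignored (set empty)
end set {} — state 3 not in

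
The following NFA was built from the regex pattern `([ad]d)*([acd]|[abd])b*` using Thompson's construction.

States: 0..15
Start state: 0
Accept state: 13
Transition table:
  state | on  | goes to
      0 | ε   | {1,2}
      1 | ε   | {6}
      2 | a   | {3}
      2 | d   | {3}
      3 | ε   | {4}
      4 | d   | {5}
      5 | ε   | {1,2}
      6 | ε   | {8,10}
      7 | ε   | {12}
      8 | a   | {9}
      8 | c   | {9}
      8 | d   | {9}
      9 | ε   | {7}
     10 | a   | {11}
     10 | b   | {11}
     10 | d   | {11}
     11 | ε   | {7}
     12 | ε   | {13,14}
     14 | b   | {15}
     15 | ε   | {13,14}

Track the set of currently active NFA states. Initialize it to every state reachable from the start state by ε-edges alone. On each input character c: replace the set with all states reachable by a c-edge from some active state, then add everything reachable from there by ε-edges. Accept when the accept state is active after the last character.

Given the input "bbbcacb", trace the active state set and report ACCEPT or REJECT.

Answer: REJECT

Trace:
initial (ε-close {0}): {0,1,2,6,8,10}
'b' @ 1: {7,11,12,13,14}  ✓accept
'b' @ 2: {13,14,15}  ✓accept
'b' @ 3: {13,14,15}  ✓accept
'c' @ 4: {}  — dead — no transitions
rest 'acb' ignored (set empty)
final: {}; accept 13 not in set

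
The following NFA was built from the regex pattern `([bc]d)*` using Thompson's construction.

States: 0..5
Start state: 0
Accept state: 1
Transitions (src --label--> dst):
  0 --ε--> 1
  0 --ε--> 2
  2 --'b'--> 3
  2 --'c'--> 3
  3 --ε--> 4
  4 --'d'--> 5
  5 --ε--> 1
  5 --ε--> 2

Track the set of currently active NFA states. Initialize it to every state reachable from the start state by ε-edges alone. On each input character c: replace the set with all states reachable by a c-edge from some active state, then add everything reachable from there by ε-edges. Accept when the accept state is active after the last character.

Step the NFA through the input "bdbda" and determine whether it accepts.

Answer: REJECT

Derivation:
initial (ε-close {0}): {0,1,2}
'b' @ 1: {3,4}
'd' @ 2: {1,2,5}  [accepting]
'b' @ 3: {3,4}
'd' @ 4: {1,2,5}  [accepting]
'a' @ 5: {}  — state set empty
after full input: {}  (accept=1 not in)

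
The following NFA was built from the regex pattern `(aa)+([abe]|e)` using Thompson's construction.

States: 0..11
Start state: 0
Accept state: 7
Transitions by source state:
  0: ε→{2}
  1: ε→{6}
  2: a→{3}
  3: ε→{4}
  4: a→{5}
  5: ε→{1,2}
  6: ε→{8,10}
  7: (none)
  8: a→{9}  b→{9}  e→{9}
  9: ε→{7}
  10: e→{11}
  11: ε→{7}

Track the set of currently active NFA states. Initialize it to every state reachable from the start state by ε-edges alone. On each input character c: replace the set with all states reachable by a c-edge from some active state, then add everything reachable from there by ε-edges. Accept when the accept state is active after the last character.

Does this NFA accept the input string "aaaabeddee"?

start: ε-closure({0}) = {0,2}
'a' @ 1: {3,4}
'a' @ 2: {1,2,5,6,8,10}
'a' @ 3: {3,4,7,9}  (accept∈set)
'a' @ 4: {1,2,5,6,8,10}
'b' @ 5: {7,9}  (accept∈set)
'e' @ 6: {}  — no active states
rest 'ddee' ignored (set empty)
final: {}; accept 7 not in set

Answer: REJECT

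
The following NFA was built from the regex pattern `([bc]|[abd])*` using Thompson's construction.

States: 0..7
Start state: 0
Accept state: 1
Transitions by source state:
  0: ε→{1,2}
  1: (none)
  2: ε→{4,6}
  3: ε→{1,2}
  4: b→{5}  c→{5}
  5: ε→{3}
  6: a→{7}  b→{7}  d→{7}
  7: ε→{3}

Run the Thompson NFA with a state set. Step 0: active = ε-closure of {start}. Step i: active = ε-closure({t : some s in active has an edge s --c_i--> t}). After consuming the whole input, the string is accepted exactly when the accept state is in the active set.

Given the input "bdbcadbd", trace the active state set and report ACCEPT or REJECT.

S₀ = ε-closure({0}) = {0,1,2,4,6}
'b' @ 1: {1,2,3,4,5,6,7}  (accept∈set)
'd' @ 2: {1,2,3,4,6,7}  (accept∈set)
'b' @ 3: {1,2,3,4,5,6,7}  (accept∈set)
'c' @ 4: {1,2,3,4,5,6}  (accept∈set)
'a' @ 5: {1,2,3,4,6,7}  (accept∈set)
'd' @ 6: {1,2,3,4,6,7}  (accept∈set)
'b' @ 7: {1,2,3,4,5,6,7}  (accept∈set)
'd' @ 8: {1,2,3,4,6,7}  (accept∈set)
after full input: {1,2,3,4,6,7}  (accept=1 in)

Answer: ACCEPT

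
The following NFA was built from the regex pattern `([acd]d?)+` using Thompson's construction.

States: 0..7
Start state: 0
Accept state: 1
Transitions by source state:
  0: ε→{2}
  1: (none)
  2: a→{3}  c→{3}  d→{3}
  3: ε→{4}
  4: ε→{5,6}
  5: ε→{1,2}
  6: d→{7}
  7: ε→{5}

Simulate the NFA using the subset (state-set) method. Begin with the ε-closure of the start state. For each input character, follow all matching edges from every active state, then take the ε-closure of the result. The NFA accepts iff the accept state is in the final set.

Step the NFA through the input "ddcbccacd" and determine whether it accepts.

Answer: REJECT

Derivation:
initial (ε-close {0}): {0,2}
'd' @ 1: {1,2,3,4,5,6}  (accept∈set)
'd' @ 2: {1,2,3,4,5,6,7}  (accept∈set)
'c' @ 3: {1,2,3,4,5,6}  (accept∈set)
'b' @ 4: {}  — dead — no transitions
rest 'ccacd' ignored (set empty)
final: {}; accept 1 not in set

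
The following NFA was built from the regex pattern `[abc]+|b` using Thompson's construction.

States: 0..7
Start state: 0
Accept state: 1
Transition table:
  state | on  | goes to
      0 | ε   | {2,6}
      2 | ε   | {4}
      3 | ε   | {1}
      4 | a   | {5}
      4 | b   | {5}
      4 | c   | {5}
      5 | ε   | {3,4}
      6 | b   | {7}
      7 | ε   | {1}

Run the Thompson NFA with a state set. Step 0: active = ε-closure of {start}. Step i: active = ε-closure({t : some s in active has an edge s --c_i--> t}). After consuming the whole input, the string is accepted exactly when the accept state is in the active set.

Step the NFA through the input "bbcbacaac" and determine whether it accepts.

Answer: ACCEPT

Derivation:
start: ε-closure({0}) = {0,2,4,6}
'b' @ 1: {1,3,4,5,7}  ✓accept
'b' @ 2: {1,3,4,5}  ✓accept
'c' @ 3: {1,3,4,5}  ✓accept
'b' @ 4: {1,3,4,5}  ✓accept
'a' @ 5: {1,3,4,5}  ✓accept
'c' @ 6: {1,3,4,5}  ✓accept
'a' @ 7: {1,3,4,5}  ✓accept
'a' @ 8: {1,3,4,5}  ✓accept
'c' @ 9: {1,3,4,5}  ✓accept
end set {1,3,4,5} — state 1 in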